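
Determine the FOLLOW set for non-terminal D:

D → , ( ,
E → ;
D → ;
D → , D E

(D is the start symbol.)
{ $, ';' }

To compute FOLLOW(D), find every occurrence of D on a right-hand side N → α D β: add FIRST(β) \ {ε}, and if β is empty or nullable also add FOLLOW(N). Iterate to a fixed point.

D is the start symbol, so $ ∈ FOLLOW(D).
In D → , D E: D is followed by E, add FIRST(E) \ {ε} = { ';' }

Taking the union: FOLLOW(D) = { $, ';' }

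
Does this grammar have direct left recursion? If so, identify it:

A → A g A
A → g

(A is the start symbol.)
Direct left recursion occurs when N → N α for some non-terminal N (the right-hand side begins with the left-hand side itself).

A → A g A: LEFT RECURSIVE (starts with A)
A → g: starts with g

The grammar has direct left recursion on: A.

Answer: Yes, A is left-recursive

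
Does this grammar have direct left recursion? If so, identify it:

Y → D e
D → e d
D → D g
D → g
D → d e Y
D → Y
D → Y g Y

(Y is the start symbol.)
Yes, D is left-recursive

Direct left recursion occurs when N → N α for some non-terminal N (the right-hand side begins with the left-hand side itself).

Y → D e: starts with D
D → e d: starts with e
D → D g: LEFT RECURSIVE (starts with D)
D → g: starts with g
D → d e Y: starts with d
D → Y: starts with Y
D → Y g Y: starts with Y

The grammar has direct left recursion on: D.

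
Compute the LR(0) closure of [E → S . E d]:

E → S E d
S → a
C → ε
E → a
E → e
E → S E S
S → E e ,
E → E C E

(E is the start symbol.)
Start with: [E → S . E d]
  [E → S . E d] has the dot before E: add [E → . S E d], [E → . a], [E → . e], [E → . S E S], [E → . E C E]
  [E → . S E d] has the dot before S: add [S → . a], [S → . E e ,]
No further items can be added.

CLOSURE = { [E → . E C E], [E → . S E S], [E → . S E d], [E → . a], [E → . e], [E → S . E d], [S → . E e ,], [S → . a] }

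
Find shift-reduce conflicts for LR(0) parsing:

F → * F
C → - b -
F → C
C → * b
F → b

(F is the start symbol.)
No shift-reduce conflicts

A shift-reduce conflict occurs when an LR(0) state has both:
  - a complete (reduce) item [A → α .] (dot at the end), and
  - a shift item [B → β . c γ] (dot before a terminal).

Augment with F' → F and build the canonical LR(0) collection (I0 = CLOSURE({[F' → . F]}), then GOTO on every symbol after a dot until no new states appear). It has 10 states:
  I0: { [C → . * b], [C → . - b -], [F → . * F], [F → . C], [F → . b], [F' → . F] }  — shift
  I1: { [C → * . b], [C → . * b], [C → . - b -], [F → * . F], [F → . * F], [F → . C], [F → . b] }  — shift
  I2: { [C → - . b -] }  — shift
  I3: { [F → C .] }  — reduce
  I4: { [F' → F .] }  — accept
  I5: { [F → b .] }  — reduce
  I6: { [C → - b . -] }  — shift
  I7: { [C → - b - .] }  — reduce
  I8: { [F → * F .] }  — reduce
  I9: { [C → * b .], [F → b .] }  — 2 reduces

No state contains both a complete item and a shift item.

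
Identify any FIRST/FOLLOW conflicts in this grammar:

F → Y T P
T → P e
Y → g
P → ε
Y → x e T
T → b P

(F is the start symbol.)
No FIRST/FOLLOW conflicts.

A FIRST/FOLLOW conflict occurs when a non-terminal N has a nullable alternative N → β (β ⇒* ε) and another alternative N → α with FIRST(α) ∩ FOLLOW(N) ≠ ∅: on such a lookahead the parser cannot decide between expanding α and letting N vanish via β.

Nullable non-terminals: P.
P has a nullable alternative but only one production, so nothing to check.

F, T, Y have no nullable alternative, so no FIRST/FOLLOW check is needed there.

No FIRST/FOLLOW conflicts found.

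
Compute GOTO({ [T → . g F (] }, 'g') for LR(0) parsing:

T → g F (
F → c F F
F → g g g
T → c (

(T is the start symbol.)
GOTO(I, 'g') = CLOSURE({ [A → αX.β] : [A → α.Xβ] ∈ I, X = 'g' })

Items with dot before 'g', with the dot advanced:
  [T → . g F (] → [T → g . F (]
Closure of the advanced items:
  [T → g . F (] has the dot before F: add [F → . c F F], [F → . g g g]

GOTO = { [F → . c F F], [F → . g g g], [T → g . F (] }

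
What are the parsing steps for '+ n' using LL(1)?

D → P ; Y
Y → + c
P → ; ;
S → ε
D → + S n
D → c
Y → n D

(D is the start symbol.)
Stack is shown with the top on the left.

Stack    Input  Action
----------------------
D $      + n $  output D → + S n
+ S n $  + n $  match '+'
S n $    n $    output S → ε
n $      n $    match 'n'
$        $      accept

The string is accepted.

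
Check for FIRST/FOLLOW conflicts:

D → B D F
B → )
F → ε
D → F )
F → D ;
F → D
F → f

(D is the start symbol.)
Nullable non-terminals: F.
FIRST sets used below: FIRST(D) = { ')', 'f' }

F: nullable alternative(s) F → ε; FOLLOW(F) = { $, ')', ';', 'f' }
  F → ε: FIRST \ {ε} = { } — this is the only nullable alternative, skip
  F → D ;: FIRST \ {ε} = { ')', 'f' } — overlaps FOLLOW(F) on { ')', 'f' }: CONFLICT
  F → D: FIRST \ {ε} = { ')', 'f' } — overlaps FOLLOW(F) on { ')', 'f' }: CONFLICT
  F → f: FIRST \ {ε} = { 'f' } — overlaps FOLLOW(F) on { 'f' }: CONFLICT

B, D have no nullable alternative, so no FIRST/FOLLOW check is needed there.

So the grammar has 3 FIRST/FOLLOW conflicts (marked CONFLICT above).

Answer: Yes. F → D ';' with FOLLOW(F) on { ')', 'f' }; F → D with FOLLOW(F) on { ')', 'f' }; F → f with FOLLOW(F) on { 'f' }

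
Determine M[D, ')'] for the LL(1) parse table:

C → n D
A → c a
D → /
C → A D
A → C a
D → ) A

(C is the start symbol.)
D → ) A

To find M[D, ')'], we find productions for D where ')' is in the predict set (PREDICT(N → α) = (FIRST(α) \ {ε}) ∪ (FOLLOW(N) if α ⇒* ε)).

D → /: PREDICT = { '/' }
D → ) A: PREDICT = { ')' }
  ')' is in predict set, so this production goes in M[D, ')']

M[D, ')'] = D → ) A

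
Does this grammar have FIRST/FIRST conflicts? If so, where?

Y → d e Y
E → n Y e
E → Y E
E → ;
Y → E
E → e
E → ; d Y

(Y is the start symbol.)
FIRST sets of the non-terminals at (or reachable through a nullable prefix from) the front of some alternative:
  FIRST(E) = { ';', 'd', 'e', 'n' }
  FIRST(Y) = { ';', 'd', 'e', 'n' }

Productions for Y:
  Y → d e Y: FIRST = { 'd' }
  Y → E: FIRST = { ';', 'd', 'e', 'n' }
Productions for E:
  E → n Y e: FIRST = { 'n' }
  E → Y E: FIRST = { ';', 'd', 'e', 'n' }
  E → ;: FIRST = { ';' }
  E → e: FIRST = { 'e' }
  E → ; d Y: FIRST = { ';' }

Conflict for Y: Y → d e Y and Y → E
  Overlap: { 'd' }
Conflict for E: E → n Y e and E → Y E
  Overlap: { 'n' }
Conflict for E: E → Y E and E → ;
  Overlap: { ';' }
Conflict for E: E → Y E and E → e
  Overlap: { 'e' }
Conflict for E: E → Y E and E → ; d Y
  Overlap: { ';' }
Conflict for E: E → ; and E → ; d Y
  Overlap: { ';' }

Answer: Yes. Y → d e Y / Y → E on { 'd' }; E → n Y e / E → Y E on { 'n' }; E → Y E / E → ';' on { ';' }; E → Y E / E → e on { 'e' }; E → Y E / E → ';' d Y on { ';' }; E → ';' / E → ';' d Y on { ';' }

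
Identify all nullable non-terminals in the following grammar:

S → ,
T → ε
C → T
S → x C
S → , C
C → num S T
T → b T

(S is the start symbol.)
A non-terminal is nullable if it can derive ε (the empty string): either it has an ε-production, or it has a production whose right-hand side consists entirely of nullable non-terminals.

ε-productions: T → ε
So T is immediately nullable.
C → T: every symbol on the right is nullable, so C is nullable too.
No further non-terminal can be added: every production for the remaining non-terminals contains a terminal or a non-nullable non-terminal.
Nullable = { 'C', 'T' }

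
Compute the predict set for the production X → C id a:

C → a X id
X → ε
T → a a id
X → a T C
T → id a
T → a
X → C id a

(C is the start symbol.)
{ 'a' }

PREDICT(X → C id a) = (FIRST(RHS) \ {ε}) ∪ (FOLLOW(X) if ε ∈ FIRST(RHS), i.e. RHS ⇒* ε)
FIRST(C) = { 'a' }
FIRST(C id a) = { 'a' }
ε ∉ FIRST(C id a), so FOLLOW(X) is not added.
PREDICT(X → C id a) = { 'a' }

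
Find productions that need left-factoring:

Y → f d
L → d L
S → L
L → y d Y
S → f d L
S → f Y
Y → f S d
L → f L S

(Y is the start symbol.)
Yes, Y has productions with common prefix 'f'; S has productions with common prefix 'f'

Left-factoring is needed when two productions for the same non-terminal
share a common prefix on the right-hand side.

Productions for Y:
  Y → f d
  Y → f S d
Productions for L:
  L → d L
  L → y d Y
  L → f L S
Productions for S:
  S → L
  S → f d L
  S → f Y

Found common prefix 'f' in productions for Y
Found common prefix 'f' in productions for S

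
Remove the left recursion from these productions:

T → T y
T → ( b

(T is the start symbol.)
T → ( b T'
T' → y T'
T' → ε

T is directly left-recursive. The standard transformation for
  A → A α₁ | ... | A α_m | β₁ | ... | β_n
is
  A  → β₁ A' | ... | β_n A'
  A' → α₁ A' | ... | α_m A' | ε

T → ( b becomes T → ( b T'
T → T y becomes T' → y T'
Add T' → ε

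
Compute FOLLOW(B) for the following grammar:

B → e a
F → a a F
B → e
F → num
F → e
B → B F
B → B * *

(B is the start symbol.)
{ $, '*', 'a', 'e', 'num' }

B is the start symbol, so $ ∈ FOLLOW(B).
In B → B F: B is followed by F, add FIRST(F) \ {ε} = { 'a', 'e', 'num' }
In B → B * *: B is followed by '*' '*', add FIRST('*' '*') \ {ε} = { '*' }

Taking the union: FOLLOW(B) = { $, '*', 'a', 'e', 'num' }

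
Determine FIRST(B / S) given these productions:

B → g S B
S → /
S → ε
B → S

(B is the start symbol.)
{ '/', 'g' }

FIRST sets of the non-terminals involved (from the grammar, by fixed-point iteration):
  FIRST(B) = { '/', 'g', ε }

To compute FIRST(B / S), process the symbols left to right:
Symbol B is a non-terminal. Add FIRST(B) \ {ε} = { '/', 'g' }
B is nullable (ε ∈ FIRST(B)), continue to the next symbol.
Symbol / is a terminal. Add '/' and stop.
FIRST(B / S) = { '/', 'g' }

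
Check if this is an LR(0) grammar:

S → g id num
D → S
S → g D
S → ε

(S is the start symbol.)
Augment with S' → S and build the canonical LR(0) collection (I0 = CLOSURE({[S' → . S]}), then GOTO on every symbol after a dot until no new states appear). It has 7 states:
  I0: { [S → . g D], [S → . g id num], [S → .], [S' → . S] }  — shift, reduce
  I1: { [S' → S .] }  — accept
  I2: { [D → . S], [S → . g D], [S → . g id num], [S → .], [S → g . D], [S → g . id num] }  — shift, reduce
  I3: { [S → g D .] }  — reduce
  I4: { [D → S .] }  — reduce
  I5: { [S → g id . num] }  — shift
  I6: { [S → g id num .] }  — reduce

Conflict in state I0:
  Shift-reduce conflict between [S → .] and [S → . g D]
So the grammar is NOT LR(0).

Answer: No. Shift-reduce conflict between [S → .] and [S → . g D]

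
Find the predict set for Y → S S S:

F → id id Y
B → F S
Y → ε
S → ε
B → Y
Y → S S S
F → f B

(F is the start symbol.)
{ $ }

PREDICT(Y → S S S) = (FIRST(RHS) \ {ε}) ∪ (FOLLOW(Y) if ε ∈ FIRST(RHS), i.e. RHS ⇒* ε)
FIRST(S) = { ε }
FIRST(S S S) = { ε }
ε ∈ FIRST(S S S) (the right-hand side is nullable), so add FOLLOW(Y) = { $ }
PREDICT(Y → S S S) = { $ }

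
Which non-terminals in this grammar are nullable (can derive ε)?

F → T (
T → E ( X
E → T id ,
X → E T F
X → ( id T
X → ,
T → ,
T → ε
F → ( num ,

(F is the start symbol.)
{ 'T' }

A non-terminal is nullable if it can derive ε (the empty string): either it has an ε-production, or it has a production whose right-hand side consists entirely of nullable non-terminals.

ε-productions: T → ε
So T is immediately nullable.
No further non-terminal can be added: every production for the remaining non-terminals contains a terminal or a non-nullable non-terminal.
Nullable = { 'T' }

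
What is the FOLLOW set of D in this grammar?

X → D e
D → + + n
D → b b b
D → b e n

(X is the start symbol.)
{ 'e' }

To compute FOLLOW(D), find every occurrence of D on a right-hand side N → α D β: add FIRST(β) \ {ε}, and if β is empty or nullable also add FOLLOW(N). Iterate to a fixed point.

In X → D e: D is followed by e, add FIRST(e) \ {ε} = { 'e' }

Taking the union: FOLLOW(D) = { 'e' }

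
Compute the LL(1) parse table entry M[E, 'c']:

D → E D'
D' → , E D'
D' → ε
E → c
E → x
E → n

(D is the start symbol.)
E → c

To find M[E, 'c'], we find productions for E where 'c' is in the predict set (PREDICT(N → α) = (FIRST(α) \ {ε}) ∪ (FOLLOW(N) if α ⇒* ε)).

E → c: PREDICT = { 'c' }
  'c' is in predict set, so this production goes in M[E, 'c']
E → x: PREDICT = { 'x' }
E → n: PREDICT = { 'n' }

M[E, 'c'] = E → c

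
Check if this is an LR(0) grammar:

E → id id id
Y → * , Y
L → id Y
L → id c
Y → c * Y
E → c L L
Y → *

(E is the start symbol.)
No. Shift-reduce conflict between [Y → * .] and [Y → * . , Y]

Augment with E' → E and build the canonical LR(0) collection (I0 = CLOSURE({[E' → . E]}), then GOTO on every symbol after a dot until no new states appear). It has 17 states:
  I0: { [E → . c L L], [E → . id id id], [E' → . E] }  — shift
  I1: { [E' → E .] }  — accept
  I2: { [E → c . L L], [L → . id Y], [L → . id c] }  — shift
  I3: { [E → id . id id] }  — shift
  I4: { [E → id id . id] }  — shift
  I5: { [E → id id id .] }  — reduce
  I6: { [E → c L . L], [L → . id Y], [L → . id c] }  — shift
  I7: { [L → id . Y], [L → id . c], [Y → . * , Y], [Y → . *], [Y → . c * Y] }  — shift
  I8: { [Y → * . , Y], [Y → * .] }  — shift, reduce
  I9: { [L → id Y .] }  — reduce
  I10: { [L → id c .], [Y → c . * Y] }  — shift, reduce
  I11: { [Y → . * , Y], [Y → . *], [Y → . c * Y], [Y → c * . Y] }  — shift
  I12: { [Y → c * Y .] }  — reduce
  I13: { [Y → c . * Y] }  — shift
  I14: { [Y → * , . Y], [Y → . * , Y], [Y → . *], [Y → . c * Y] }  — shift
  I15: { [Y → * , Y .] }  — reduce
  I16: { [E → c L L .] }  — reduce

Conflict in state I8:
  Shift-reduce conflict between [Y → * .] and [Y → * . , Y]
So the grammar is NOT LR(0).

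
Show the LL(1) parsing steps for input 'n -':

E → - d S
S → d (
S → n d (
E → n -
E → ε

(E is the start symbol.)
Stack is shown with the top on the left.

Stack  Input  Action
--------------------
E $    n - $  output E → n -
n - $  n - $  match 'n'
- $    - $    match '-'
$      $      accept

The string is accepted.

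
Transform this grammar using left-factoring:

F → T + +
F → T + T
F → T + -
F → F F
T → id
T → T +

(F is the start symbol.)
F → T + F'
F' → +
F' → T
F' → -
F → F F
T → id
T → T +

Left-factoring transforms A → αβ₁ | αβ₂ into A → αA' and A' → β₁ | β₂
(α is the longest common prefix among the alternatives). Repeat until
no nonterminal has two alternatives with a common prefix.

Round 1: F has alternatives sharing prefix 'T +'. Introduce F': F → T + F'
  Add: F' → +
  Add: F' → T
  Add: F' → -

No remaining common prefixes — done.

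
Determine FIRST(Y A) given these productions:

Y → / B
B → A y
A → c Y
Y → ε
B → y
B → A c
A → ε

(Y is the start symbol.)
{ '/', 'c', ε }

FIRST sets of the non-terminals involved (from the grammar, by fixed-point iteration):
  FIRST(Y) = { '/', ε }
  FIRST(A) = { 'c', ε }

To compute FIRST(Y A), process the symbols left to right:
Symbol Y is a non-terminal. Add FIRST(Y) \ {ε} = { '/' }
Y is nullable (ε ∈ FIRST(Y)), continue to the next symbol.
Symbol A is a non-terminal. Add FIRST(A) \ {ε} = { 'c' }
A is nullable (ε ∈ FIRST(A)), continue to the next symbol.
All symbols are nullable, so ε is in the result.
FIRST(Y A) = { '/', 'c', ε }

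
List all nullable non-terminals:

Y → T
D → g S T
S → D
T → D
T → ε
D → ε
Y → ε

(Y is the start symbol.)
ε-productions: T → ε, D → ε, Y → ε
So T, D, Y are immediately nullable.
S → D: every symbol on the right is nullable, so S is nullable too.
Every non-terminal is now nullable.
Nullable = { 'D', 'S', 'T', 'Y' }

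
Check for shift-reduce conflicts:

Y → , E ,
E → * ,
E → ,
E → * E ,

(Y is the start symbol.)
A shift-reduce conflict occurs when an LR(0) state has both:
  - a complete (reduce) item [A → α .] (dot at the end), and
  - a shift item [B → β . c γ] (dot before a terminal).

Augment with Y' → Y and build the canonical LR(0) collection (I0 = CLOSURE({[Y' → . Y]}), then GOTO on every symbol after a dot until no new states appear). It has 10 states:
  I0: { [Y → . , E ,], [Y' → . Y] }  — shift
  I1: { [E → . * ,], [E → . * E ,], [E → . ,], [Y → , . E ,] }  — shift
  I2: { [Y' → Y .] }  — accept
  I3: { [E → * . ,], [E → * . E ,], [E → . * ,], [E → . * E ,], [E → . ,] }  — shift
  I4: { [E → , .] }  — reduce
  I5: { [Y → , E . ,] }  — shift
  I6: { [Y → , E , .] }  — reduce
  I7: { [E → * , .], [E → , .] }  — 2 reduces
  I8: { [E → * E . ,] }  — shift
  I9: { [E → * E , .] }  — reduce

No state contains both a complete item and a shift item.

Answer: No shift-reduce conflicts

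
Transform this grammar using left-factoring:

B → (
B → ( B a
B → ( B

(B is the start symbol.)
B → ( B'
B' → ε
B' → B B''
B'' → a
B'' → ε

Left-factoring transforms A → αβ₁ | αβ₂ into A → αA' and A' → β₁ | β₂
(α is the longest common prefix among the alternatives). Repeat until
no nonterminal has two alternatives with a common prefix.

Round 1: B has alternatives sharing prefix '('. Introduce B': B → ( B'
  Add: B' → ε
  Add: B' → B a
  Add: B' → B

Round 2: B' has alternatives sharing prefix 'B'. Introduce B'': B' → B B''
  Add: B'' → a
  Add: B'' → ε

No remaining common prefixes — done.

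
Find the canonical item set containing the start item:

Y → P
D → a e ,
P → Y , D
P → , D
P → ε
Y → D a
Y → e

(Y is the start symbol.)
{ [D → . a e ,], [P → . , D], [P → . Y , D], [P → .], [Y → . D a], [Y → . P], [Y → . e], [Y' → . Y] }

First, augment the grammar with Y' → Y
I₀ = CLOSURE({ [Y' → . Y] }):
  [Y' → . Y] has the dot before Y: add [Y → . P], [Y → . D a], [Y → . e]
  [Y → . P] has the dot before P: add [P → . Y , D], [P → . , D], [P → .]
  [Y → . D a] has the dot before D: add [D → . a e ,]
No further items can be added.

I₀ = { [D → . a e ,], [P → . , D], [P → . Y , D], [P → .], [Y → . D a], [Y → . P], [Y → . e], [Y' → . Y] }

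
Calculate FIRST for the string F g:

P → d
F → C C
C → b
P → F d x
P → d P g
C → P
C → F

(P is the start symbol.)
FIRST sets of the non-terminals involved (from the grammar, by fixed-point iteration):
  FIRST(F) = { 'b', 'd' }

To compute FIRST(F g), process the symbols left to right:
Symbol F is a non-terminal. Add FIRST(F) \ {ε} = { 'b', 'd' }
F is not nullable (ε ∉ FIRST(F)), so stop here.
FIRST(F g) = { 'b', 'd' }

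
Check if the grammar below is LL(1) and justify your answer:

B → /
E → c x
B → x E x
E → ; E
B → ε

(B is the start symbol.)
Yes, the grammar is LL(1).

Relevant sets:
  FOLLOW(B) = { $ }

For B:
  PREDICT(B → '/') = { '/' }
  PREDICT(B → x E x) = { 'x' }
  PREDICT(B → ε) = { $ }
For E:
  PREDICT(E → c x) = { 'c' }
  PREDICT(E → ';' E) = { ';' }

All predict sets are disjoint. The grammar IS LL(1).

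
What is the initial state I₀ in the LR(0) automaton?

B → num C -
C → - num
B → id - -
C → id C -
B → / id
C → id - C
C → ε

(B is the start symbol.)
{ [B → . / id], [B → . id - -], [B → . num C -], [B' → . B] }

First, augment the grammar with B' → B
I₀ = CLOSURE({ [B' → . B] }):
  [B' → . B] has the dot before B: add [B → . num C -], [B → . id - -], [B → . / id]
No further items can be added.

I₀ = { [B → . / id], [B → . id - -], [B → . num C -], [B' → . B] }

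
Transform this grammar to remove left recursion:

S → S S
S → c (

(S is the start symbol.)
S is directly left-recursive. The standard transformation for
  A → A α₁ | ... | A α_m | β₁ | ... | β_n
is
  A  → β₁ A' | ... | β_n A'
  A' → α₁ A' | ... | α_m A' | ε

S → c ( becomes S → c ( S'
S → S S becomes S' → S S'
Add S' → ε

Resulting grammar:
S → c ( S'
S' → S S'
S' → ε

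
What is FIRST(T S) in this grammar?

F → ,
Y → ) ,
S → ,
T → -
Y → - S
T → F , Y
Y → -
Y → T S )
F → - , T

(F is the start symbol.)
{ ',', '-' }

FIRST sets of the non-terminals involved (from the grammar, by fixed-point iteration):
  FIRST(T) = { ',', '-' }

To compute FIRST(T S), process the symbols left to right:
Symbol T is a non-terminal. Add FIRST(T) \ {ε} = { ',', '-' }
T is not nullable (ε ∉ FIRST(T)), so stop here.
FIRST(T S) = { ',', '-' }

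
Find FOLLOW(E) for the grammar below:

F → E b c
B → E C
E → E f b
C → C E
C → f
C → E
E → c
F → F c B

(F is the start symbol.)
{ $, 'b', 'c', 'f' }

In F → E b c: E is followed by b c, add FIRST(b c) \ {ε} = { 'b' }
In B → E C: E is followed by C, add FIRST(C) \ {ε} = { 'c', 'f' }
In E → E f b: E is followed by f b, add FIRST(f b) \ {ε} = { 'f' }
In C → C E: E is at the end, add FOLLOW(C)
In C → E: E is at the end, add FOLLOW(C)

The FOLLOW sets referred to above (computed the same way, to a fixed point):
  FOLLOW(C) = { $, 'c' }

Taking the union: FOLLOW(E) = { $, 'b', 'c', 'f' }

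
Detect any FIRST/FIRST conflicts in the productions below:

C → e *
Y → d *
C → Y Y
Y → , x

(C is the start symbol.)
A FIRST/FIRST conflict occurs when two productions N → α and N → β for the same non-terminal have FIRST(α) ∩ FIRST(β) ≠ ∅ (with ε ∈ FIRST of a nullable right-hand side, so two nullable alternatives also conflict).

FIRST sets of the non-terminals at (or reachable through a nullable prefix from) the front of some alternative:
  FIRST(Y) = { ',', 'd' }

Productions for C:
  C → e *: FIRST = { 'e' }
  C → Y Y: FIRST = { ',', 'd' }
Productions for Y:
  Y → d *: FIRST = { 'd' }
  Y → , x: FIRST = { ',' }

All alternatives of each non-terminal have pairwise disjoint FIRST sets.

Answer: No FIRST/FIRST conflicts.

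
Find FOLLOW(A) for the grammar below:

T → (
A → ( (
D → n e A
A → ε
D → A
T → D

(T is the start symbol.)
To compute FOLLOW(A), find every occurrence of A on a right-hand side N → α A β: add FIRST(β) \ {ε}, and if β is empty or nullable also add FOLLOW(N). Iterate to a fixed point.

In D → n e A: A is at the end, add FOLLOW(D)
In D → A: A is at the end, add FOLLOW(D)

The FOLLOW sets referred to above (computed the same way, to a fixed point):
  FOLLOW(D) = { $ }

Taking the union: FOLLOW(A) = { $ }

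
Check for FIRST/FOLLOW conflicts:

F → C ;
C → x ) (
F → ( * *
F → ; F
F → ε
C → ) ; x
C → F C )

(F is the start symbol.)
Nullable non-terminals: F.
FIRST sets used below: FIRST(C) = { '(', ')', ';', 'x' }

F: nullable alternative(s) F → ε; FOLLOW(F) = { $, '(', ')', ';', 'x' }
  F → C ;: FIRST \ {ε} = { '(', ')', ';', 'x' } — overlaps FOLLOW(F) on { '(', ')', ';', 'x' }: CONFLICT
  F → ( * *: FIRST \ {ε} = { '(' } — overlaps FOLLOW(F) on { '(' }: CONFLICT
  F → ; F: FIRST \ {ε} = { ';' } — overlaps FOLLOW(F) on { ';' }: CONFLICT
  F → ε: FIRST \ {ε} = { } — this is the only nullable alternative, skip

C has no nullable alternative, so no FIRST/FOLLOW check is needed there.

So the grammar has 3 FIRST/FOLLOW conflicts (marked CONFLICT above).

Answer: Yes. F → C ';' with FOLLOW(F) on { '(', ')', ';', 'x' }; F → '(' '*' '*' with FOLLOW(F) on { '(' }; F → ';' F with FOLLOW(F) on { ';' }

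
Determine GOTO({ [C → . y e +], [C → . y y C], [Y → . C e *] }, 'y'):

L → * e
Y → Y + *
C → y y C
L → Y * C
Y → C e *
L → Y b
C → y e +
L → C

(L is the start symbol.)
{ [C → y . e +], [C → y . y C] }

GOTO(I, 'y') = CLOSURE({ [A → αX.β] : [A → α.Xβ] ∈ I, X = 'y' })

Items with dot before 'y', with the dot advanced:
  [C → . y e +] → [C → y . e +]
  [C → . y y C] → [C → y . y C]
Closure adds nothing (no advanced item has the dot before a non-terminal).

GOTO = { [C → y . e +], [C → y . y C] }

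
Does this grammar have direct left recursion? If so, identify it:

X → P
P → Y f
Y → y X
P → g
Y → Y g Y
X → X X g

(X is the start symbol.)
Yes, Y, X are left-recursive

Direct left recursion occurs when N → N α for some non-terminal N (the right-hand side begins with the left-hand side itself).

X → P: starts with P
P → Y f: starts with Y
Y → y X: starts with y
P → g: starts with g
Y → Y g Y: LEFT RECURSIVE (starts with Y)
X → X X g: LEFT RECURSIVE (starts with X)

The grammar has direct left recursion on: Y, X.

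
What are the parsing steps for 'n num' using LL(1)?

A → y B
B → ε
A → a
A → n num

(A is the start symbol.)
LL(1) parsing maintains a stack (initially the start symbol over $) and the input. At each step: if the stack top is a terminal, match it against the current input token; if it is a non-terminal N, replace it with the RHS of M[N, lookahead] (the unique production whose predict set contains the lookahead).

Stack is shown with the top on the left.

Stack    Input    Action
------------------------
A $      n num $  output A → n num
n num $  n num $  match 'n'
num $    num $    match 'num'
$        $        accept

The string is accepted.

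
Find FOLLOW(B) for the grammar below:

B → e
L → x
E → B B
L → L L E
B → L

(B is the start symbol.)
B is the start symbol, so $ ∈ FOLLOW(B).
In E → B B: B is followed by B, add FIRST(B) \ {ε} = { 'e', 'x' }
In E → B B: B is at the end, add FOLLOW(E)

The FOLLOW sets referred to above (computed the same way, to a fixed point):
  FOLLOW(E) = { $, 'e', 'x' }

Taking the union: FOLLOW(B) = { $, 'e', 'x' }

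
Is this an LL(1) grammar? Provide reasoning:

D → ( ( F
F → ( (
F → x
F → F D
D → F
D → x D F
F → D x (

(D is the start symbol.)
A grammar is LL(1) if for each non-terminal N with multiple productions, the predict sets of those productions are pairwise disjoint, where PREDICT(N → α) = (FIRST(α) \ {ε}) ∪ (FOLLOW(N) if α ⇒* ε).

Relevant sets:
  FIRST(F) = { '(', 'x' }
  FIRST(D) = { '(', 'x' }

For D:
  PREDICT(D → '(' '(' F) = { '(' }
  PREDICT(D → F) = { '(', 'x' }
  PREDICT(D → x D F) = { 'x' }
For F:
  PREDICT(F → '(' '(') = { '(' }
  PREDICT(F → x) = { 'x' }
  PREDICT(F → F D) = { '(', 'x' }
  PREDICT(F → D x '(') = { '(', 'x' }

Conflict found: Predict set conflict for D: { '(' }
The grammar is NOT LL(1).

Answer: No. Predict set conflict for D: { '(' }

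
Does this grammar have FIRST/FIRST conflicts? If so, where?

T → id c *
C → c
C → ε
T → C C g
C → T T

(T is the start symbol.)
Yes. T → id c '*' / T → C C g on { 'id' }; C → c / C → T T on { 'c' }

A FIRST/FIRST conflict occurs when two productions N → α and N → β for the same non-terminal have FIRST(α) ∩ FIRST(β) ≠ ∅ (with ε ∈ FIRST of a nullable right-hand side, so two nullable alternatives also conflict).

FIRST sets of the non-terminals at (or reachable through a nullable prefix from) the front of some alternative:
  FIRST(C) = { 'c', 'g', 'id', ε }
  FIRST(T) = { 'c', 'g', 'id' }

Productions for T:
  T → id c *: FIRST = { 'id' }
  T → C C g: FIRST = { 'c', 'g', 'id' }
Productions for C:
  C → c: FIRST = { 'c' }
  C → ε: FIRST = { ε }
  C → T T: FIRST = { 'c', 'g', 'id' }

Conflict for T: T → id c * and T → C C g
  Overlap: { 'id' }
Conflict for C: C → c and C → T T
  Overlap: { 'c' }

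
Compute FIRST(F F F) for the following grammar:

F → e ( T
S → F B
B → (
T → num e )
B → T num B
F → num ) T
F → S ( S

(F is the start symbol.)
FIRST sets of the non-terminals involved (from the grammar, by fixed-point iteration):
  FIRST(F) = { 'e', 'num' }

To compute FIRST(F F F), process the symbols left to right:
Symbol F is a non-terminal. Add FIRST(F) \ {ε} = { 'e', 'num' }
F is not nullable (ε ∉ FIRST(F)), so stop here.
FIRST(F F F) = { 'e', 'num' }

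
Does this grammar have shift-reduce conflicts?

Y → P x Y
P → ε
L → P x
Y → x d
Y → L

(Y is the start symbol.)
Yes — I0: [P → .] vs [Y → . x d]; I6: [L → P x .] vs [Y → . x d]

A shift-reduce conflict occurs when an LR(0) state has both:
  - a complete (reduce) item [A → α .] (dot at the end), and
  - a shift item [B → β . c γ] (dot before a terminal).

Augment with Y' → Y and build the canonical LR(0) collection (I0 = CLOSURE({[Y' → . Y]}), then GOTO on every symbol after a dot until no new states appear). It has 8 states:
  I0: { [L → . P x], [P → .], [Y → . L], [Y → . P x Y], [Y → . x d], [Y' → . Y] }  — shift, reduce
  I1: { [Y → L .] }  — reduce
  I2: { [L → P . x], [Y → P . x Y] }  — shift
  I3: { [Y' → Y .] }  — accept
  I4: { [Y → x . d] }  — shift
  I5: { [Y → x d .] }  — reduce
  I6: { [L → . P x], [L → P x .], [P → .], [Y → . L], [Y → . P x Y], [Y → . x d], [Y → P x . Y] }  — shift, 2 reduces
  I7: { [Y → P x Y .] }  — reduce

I0 contains reduce item [P → .] and shift item [Y → . x d] — shift-reduce conflict.
I6 contains reduce items [L → P x .], [P → .] and shift item [Y → . x d] — shift-reduce conflict.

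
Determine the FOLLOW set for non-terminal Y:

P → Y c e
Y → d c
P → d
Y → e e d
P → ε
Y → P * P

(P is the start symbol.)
{ 'c' }

In P → Y c e: Y is followed by c e, add FIRST(c e) \ {ε} = { 'c' }

Taking the union: FOLLOW(Y) = { 'c' }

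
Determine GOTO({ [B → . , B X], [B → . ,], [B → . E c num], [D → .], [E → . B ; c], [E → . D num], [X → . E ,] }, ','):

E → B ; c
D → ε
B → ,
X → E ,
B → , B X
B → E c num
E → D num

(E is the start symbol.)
{ [B → , . B X], [B → , .], [B → . , B X], [B → . ,], [B → . E c num], [D → .], [E → . B ; c], [E → . D num] }

GOTO(I, ',') = CLOSURE({ [A → αX.β] : [A → α.Xβ] ∈ I, X = ',' })

Items with dot before ',', with the dot advanced:
  [B → . ,] → [B → , .]
  [B → . , B X] → [B → , . B X]
Closure of the advanced items:
  [B → , . B X] has the dot before B: add [B → . ,], [B → . , B X], [B → . E c num]
  [B → . E c num] has the dot before E: add [E → . B ; c], [E → . D num]
  [E → . D num] has the dot before D: add [D → .]

GOTO = { [B → , . B X], [B → , .], [B → . , B X], [B → . ,], [B → . E c num], [D → .], [E → . B ; c], [E → . D num] }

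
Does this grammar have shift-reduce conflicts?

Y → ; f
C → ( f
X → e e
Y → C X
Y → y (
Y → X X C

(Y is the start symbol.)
No shift-reduce conflicts

Augment with Y' → Y and build the canonical LR(0) collection (I0 = CLOSURE({[Y' → . Y]}), then GOTO on every symbol after a dot until no new states appear). It has 15 states:
  I0: { [C → . ( f], [X → . e e], [Y → . ; f], [Y → . C X], [Y → . X X C], [Y → . y (], [Y' → . Y] }  — shift
  I1: { [C → ( . f] }  — shift
  I2: { [Y → ; . f] }  — shift
  I3: { [X → . e e], [Y → C . X] }  — shift
  I4: { [X → . e e], [Y → X . X C] }  — shift
  I5: { [Y' → Y .] }  — accept
  I6: { [X → e . e] }  — shift
  I7: { [Y → y . (] }  — shift
  I8: { [Y → y ( .] }  — reduce
  I9: { [X → e e .] }  — reduce
  I10: { [C → . ( f], [Y → X X . C] }  — shift
  I11: { [Y → X X C .] }  — reduce
  I12: { [Y → C X .] }  — reduce
  I13: { [Y → ; f .] }  — reduce
  I14: { [C → ( f .] }  — reduce

No state contains both a complete item and a shift item.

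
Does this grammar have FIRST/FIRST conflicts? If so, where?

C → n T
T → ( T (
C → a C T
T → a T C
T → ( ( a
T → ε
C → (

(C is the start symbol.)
Yes. T → '(' T '(' / T → '(' '(' a on { '(' }

Productions for C:
  C → n T: FIRST = { 'n' }
  C → a C T: FIRST = { 'a' }
  C → (: FIRST = { '(' }
Productions for T:
  T → ( T (: FIRST = { '(' }
  T → a T C: FIRST = { 'a' }
  T → ( ( a: FIRST = { '(' }
  T → ε: FIRST = { ε }

Conflict for T: T → ( T ( and T → ( ( a
  Overlap: { '(' }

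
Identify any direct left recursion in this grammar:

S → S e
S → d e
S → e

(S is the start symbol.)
Yes, S is left-recursive

Direct left recursion occurs when N → N α for some non-terminal N (the right-hand side begins with the left-hand side itself).

S → S e: LEFT RECURSIVE (starts with S)
S → d e: starts with d
S → e: starts with e

The grammar has direct left recursion on: S.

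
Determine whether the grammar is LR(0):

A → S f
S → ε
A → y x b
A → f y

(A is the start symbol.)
No. Shift-reduce conflict between [S → .] and [A → . f y]

A grammar is LR(0) if no state in the canonical LR(0) collection has:
  - both a shift item (dot before a terminal) and a complete item (shift-reduce conflict), or
  - two or more complete items (reduce-reduce conflict; the accept item [A' → A .] counts as a complete item here).

Augment with A' → A and build the canonical LR(0) collection (I0 = CLOSURE({[A' → . A]}), then GOTO on every symbol after a dot until no new states appear). It has 9 states:
  I0: { [A → . S f], [A → . f y], [A → . y x b], [A' → . A], [S → .] }  — shift, reduce
  I1: { [A' → A .] }  — accept
  I2: { [A → S . f] }  — shift
  I3: { [A → f . y] }  — shift
  I4: { [A → y . x b] }  — shift
  I5: { [A → y x . b] }  — shift
  I6: { [A → y x b .] }  — reduce
  I7: { [A → f y .] }  — reduce
  I8: { [A → S f .] }  — reduce

Conflict in state I0:
  Shift-reduce conflict between [S → .] and [A → . f y]
So the grammar is NOT LR(0).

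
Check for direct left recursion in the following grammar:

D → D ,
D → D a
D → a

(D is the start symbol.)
Direct left recursion occurs when N → N α for some non-terminal N (the right-hand side begins with the left-hand side itself).

D → D ,: LEFT RECURSIVE (starts with D)
D → D a: LEFT RECURSIVE (starts with D)
D → a: starts with a

The grammar has direct left recursion on: D.

Answer: Yes, D is left-recursive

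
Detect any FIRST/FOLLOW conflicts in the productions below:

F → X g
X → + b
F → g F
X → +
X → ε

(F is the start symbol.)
No FIRST/FOLLOW conflicts.

Nullable non-terminals: X.

X: nullable alternative(s) X → ε; FOLLOW(X) = { 'g' }
  X → + b: FIRST \ {ε} = { '+' } — disjoint from FOLLOW(X)
  X → +: FIRST \ {ε} = { '+' } — disjoint from FOLLOW(X)
  X → ε: FIRST \ {ε} = { } — this is the only nullable alternative, skip

F has no nullable alternative, so no FIRST/FOLLOW check is needed there.

No FIRST/FOLLOW conflicts found.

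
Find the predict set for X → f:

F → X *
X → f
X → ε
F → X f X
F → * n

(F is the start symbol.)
PREDICT(X → f) = (FIRST(RHS) \ {ε}) ∪ (FOLLOW(X) if ε ∈ FIRST(RHS), i.e. RHS ⇒* ε)
FIRST(f) = { 'f' }
ε ∉ FIRST(f), so FOLLOW(X) is not added.
PREDICT(X → f) = { 'f' }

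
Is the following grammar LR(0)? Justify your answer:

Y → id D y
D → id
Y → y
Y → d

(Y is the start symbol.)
Yes, the grammar is LR(0)

Augment with Y' → Y and build the canonical LR(0) collection (I0 = CLOSURE({[Y' → . Y]}), then GOTO on every symbol after a dot until no new states appear). It has 8 states:
  I0: { [Y → . d], [Y → . id D y], [Y → . y], [Y' → . Y] }  — shift
  I1: { [Y' → Y .] }  — accept
  I2: { [Y → d .] }  — reduce
  I3: { [D → . id], [Y → id . D y] }  — shift
  I4: { [Y → y .] }  — reduce
  I5: { [Y → id D . y] }  — shift
  I6: { [D → id .] }  — reduce
  I7: { [Y → id D y .] }  — reduce

Every state is either a pure shift/goto state or contains exactly one complete item and nothing to shift — no conflicts. The grammar is LR(0).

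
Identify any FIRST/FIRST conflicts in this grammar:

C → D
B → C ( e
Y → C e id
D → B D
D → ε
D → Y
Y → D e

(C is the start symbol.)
Yes. Y → C e id / Y → D e on { '(', 'e' }; D → B D / D → Y on { '(', 'e' }

A FIRST/FIRST conflict occurs when two productions N → α and N → β for the same non-terminal have FIRST(α) ∩ FIRST(β) ≠ ∅ (with ε ∈ FIRST of a nullable right-hand side, so two nullable alternatives also conflict).

FIRST sets of the non-terminals at (or reachable through a nullable prefix from) the front of some alternative:
  FIRST(C) = { '(', 'e', ε }
  FIRST(D) = { '(', 'e', ε }
  FIRST(B) = { '(', 'e' }
  FIRST(Y) = { '(', 'e' }

Productions for Y:
  Y → C e id: FIRST = { '(', 'e' }
  Y → D e: FIRST = { '(', 'e' }
Productions for D:
  D → B D: FIRST = { '(', 'e' }
  D → ε: FIRST = { ε }
  D → Y: FIRST = { '(', 'e' }
C, B have only one production, so no FIRST/FIRST conflict is possible there.

Conflict for Y: Y → C e id and Y → D e
  Overlap: { '(', 'e' }
Conflict for D: D → B D and D → Y
  Overlap: { '(', 'e' }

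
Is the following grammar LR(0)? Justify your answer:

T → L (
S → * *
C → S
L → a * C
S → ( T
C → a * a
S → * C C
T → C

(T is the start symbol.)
A grammar is LR(0) if no state in the canonical LR(0) collection has:
  - both a shift item (dot before a terminal) and a complete item (shift-reduce conflict), or
  - two or more complete items (reduce-reduce conflict; the accept item [T' → T .] counts as a complete item here).

Augment with T' → T and build the canonical LR(0) collection (I0 = CLOSURE({[T' → . T]}), then GOTO on every symbol after a dot until no new states appear). It has 19 states:
  I0: { [C → . S], [C → . a * a], [L → . a * C], [S → . ( T], [S → . * *], [S → . * C C], [T → . C], [T → . L (], [T' → . T] }  — shift
  I1: { [C → . S], [C → . a * a], [L → . a * C], [S → ( . T], [S → . ( T], [S → . * *], [S → . * C C], [T → . C], [T → . L (] }  — shift
  I2: { [C → . S], [C → . a * a], [S → * . *], [S → * . C C], [S → . ( T], [S → . * *], [S → . * C C] }  — shift
  I3: { [T → C .] }  — reduce
  I4: { [T → L . (] }  — shift
  I5: { [C → S .] }  — reduce
  I6: { [T' → T .] }  — accept
  I7: { [C → a . * a], [L → a . * C] }  — shift
  I8: { [C → . S], [C → . a * a], [C → a * . a], [L → a * . C], [S → . ( T], [S → . * *], [S → . * C C] }  — shift
  I9: { [L → a * C .] }  — reduce
  I10: { [C → a * a .], [C → a . * a] }  — shift, reduce
  I11: { [C → a * . a] }  — shift
  I12: { [C → a * a .] }  — reduce
  I13: { [T → L ( .] }  — reduce
  I14: { [C → . S], [C → . a * a], [S → * * .], [S → * . *], [S → * . C C], [S → . ( T], [S → . * *], [S → . * C C] }  — shift, reduce
  I15: { [C → . S], [C → . a * a], [S → * C . C], [S → . ( T], [S → . * *], [S → . * C C] }  — shift
  I16: { [C → a . * a] }  — shift
  I17: { [S → * C C .] }  — reduce
  I18: { [S → ( T .] }  — reduce

Conflict in state I10:
  Shift-reduce conflict between [C → a * a .] and [C → a . * a]
So the grammar is NOT LR(0).

Answer: No. Shift-reduce conflict between [C → a * a .] and [C → a . * a]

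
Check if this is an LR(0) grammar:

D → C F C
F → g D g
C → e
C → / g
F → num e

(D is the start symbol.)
A grammar is LR(0) if no state in the canonical LR(0) collection has:
  - both a shift item (dot before a terminal) and a complete item (shift-reduce conflict), or
  - two or more complete items (reduce-reduce conflict; the accept item [D' → D .] counts as a complete item here).

Augment with D' → D and build the canonical LR(0) collection (I0 = CLOSURE({[D' → . D]}), then GOTO on every symbol after a dot until no new states appear). It has 13 states:
  I0: { [C → . / g], [C → . e], [D → . C F C], [D' → . D] }  — shift
  I1: { [C → / . g] }  — shift
  I2: { [D → C . F C], [F → . g D g], [F → . num e] }  — shift
  I3: { [D' → D .] }  — accept
  I4: { [C → e .] }  — reduce
  I5: { [C → . / g], [C → . e], [D → C F . C] }  — shift
  I6: { [C → . / g], [C → . e], [D → . C F C], [F → g . D g] }  — shift
  I7: { [F → num . e] }  — shift
  I8: { [F → num e .] }  — reduce
  I9: { [F → g D . g] }  — shift
  I10: { [F → g D g .] }  — reduce
  I11: { [D → C F C .] }  — reduce
  I12: { [C → / g .] }  — reduce

Every state is either a pure shift/goto state or contains exactly one complete item and nothing to shift — no conflicts. The grammar is LR(0).

Answer: Yes, the grammar is LR(0)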